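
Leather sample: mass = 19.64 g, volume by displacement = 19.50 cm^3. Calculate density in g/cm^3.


1.007 g/cm^3


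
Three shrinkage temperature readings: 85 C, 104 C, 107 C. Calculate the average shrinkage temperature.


98.7 C

Average = (85 + 104 + 107) / 3
Average = 296 / 3 = 98.7 C


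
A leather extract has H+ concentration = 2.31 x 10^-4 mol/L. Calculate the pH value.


pH = -log10[H+]
pH = -log10(2.31 x 10^-4) = 3.64


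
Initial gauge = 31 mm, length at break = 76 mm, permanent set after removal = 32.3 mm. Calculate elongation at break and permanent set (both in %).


Elongation at break = (76 - 31) / 31 x 100 = 145.2%
Permanent set = (32.3 - 31) / 31 x 100 = 4.2%


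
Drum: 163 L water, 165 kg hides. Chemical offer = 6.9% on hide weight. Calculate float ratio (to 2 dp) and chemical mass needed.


Float ratio = 0.99
Chemical needed = 11.385 kg


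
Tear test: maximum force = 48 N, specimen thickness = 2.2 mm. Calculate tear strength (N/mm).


21.8 N/mm


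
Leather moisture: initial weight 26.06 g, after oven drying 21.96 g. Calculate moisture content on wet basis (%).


15.7%

Moisture = 26.06 - 21.96 = 4.10 g
MC = 4.10 / 26.06 x 100 = 15.7%


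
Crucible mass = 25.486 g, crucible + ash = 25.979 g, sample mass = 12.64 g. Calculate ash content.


Ash mass = 0.493 g
Ash content = 3.90%


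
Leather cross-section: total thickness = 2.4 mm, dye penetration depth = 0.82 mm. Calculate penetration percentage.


34.2%

Penetration% = 0.82 / 2.4 x 100
Penetration = 34.2%


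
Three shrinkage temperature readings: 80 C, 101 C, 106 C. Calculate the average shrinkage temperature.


Average = (80 + 101 + 106) / 3
Average = 287 / 3 = 95.7 C


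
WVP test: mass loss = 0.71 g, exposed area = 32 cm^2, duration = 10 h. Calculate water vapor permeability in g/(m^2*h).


WVP = mass_loss / (area x time) x 10000
WVP = 0.71 / (32 x 10) x 10000
WVP = 0.71 / 320 x 10000 = 22.19 g/(m^2*h)


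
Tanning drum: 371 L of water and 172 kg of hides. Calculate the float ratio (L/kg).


2.2


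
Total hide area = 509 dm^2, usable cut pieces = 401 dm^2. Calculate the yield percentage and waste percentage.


Yield = 401 / 509 x 100 = 78.8%
Waste = 509 - 401 = 108 dm^2
Waste% = 100 - 78.8 = 21.2%


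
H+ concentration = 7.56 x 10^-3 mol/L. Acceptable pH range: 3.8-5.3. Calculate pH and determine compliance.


pH = -log10(7.56 x 10^-3) = 2.12
Range: 3.8 to 5.3
Compliant: No


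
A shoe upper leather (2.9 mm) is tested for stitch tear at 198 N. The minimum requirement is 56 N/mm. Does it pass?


STS = 68.3 N/mm
Passes: Yes

STS = 198 / 2.9 = 68.3 N/mm
Minimum required: 56 N/mm
Passes: Yes


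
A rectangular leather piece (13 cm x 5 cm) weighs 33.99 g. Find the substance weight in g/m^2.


5229.2 g/m^2

Area = 13 x 5 = 65 cm^2
SW = 33.99 / 65 x 10000 = 5229.2 g/m^2


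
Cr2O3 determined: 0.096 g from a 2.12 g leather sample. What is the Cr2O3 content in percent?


4.53%

Cr2O3% = 0.096 / 2.12 x 100
Cr2O3% = 4.53%


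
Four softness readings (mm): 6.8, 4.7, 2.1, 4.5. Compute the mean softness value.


Sum = 6.8 + 4.7 + 2.1 + 4.5
Mean = 18.1 / 4 = 4.53 mm


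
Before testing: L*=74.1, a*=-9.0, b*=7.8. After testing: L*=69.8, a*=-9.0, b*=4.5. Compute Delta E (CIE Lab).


Delta E = 5.42

dL = 69.8 - 74.1 = -4.3
da = -9.0 - (-9.0) = 0.0
db = 4.5 - 7.8 = -3.3
dE = sqrt((-4.3)^2 + (0.0)^2 + (-3.3)^2) = 5.42


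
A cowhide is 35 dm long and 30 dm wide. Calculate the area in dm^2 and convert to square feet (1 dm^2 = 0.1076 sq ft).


1050 dm^2
112.98 sq ft

Area = 35 x 30 = 1050 dm^2
Conversion: 1050 x 0.1076 = 112.98 sq ft


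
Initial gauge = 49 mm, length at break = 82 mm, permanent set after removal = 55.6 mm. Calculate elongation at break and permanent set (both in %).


Elongation at break = 67.3%
Permanent set = 13.5%

Elongation at break = (82 - 49) / 49 x 100 = 67.3%
Permanent set = (55.6 - 49) / 49 x 100 = 13.5%


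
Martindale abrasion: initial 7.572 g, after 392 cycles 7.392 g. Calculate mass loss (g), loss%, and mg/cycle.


Loss = 7.572 - 7.392 = 0.180 g
Loss% = 0.180 / 7.572 x 100 = 2.38%
Rate = 0.180 / 392 x 1000 = 0.459 mg/cycle


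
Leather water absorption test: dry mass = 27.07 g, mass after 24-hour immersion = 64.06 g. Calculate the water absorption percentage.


Water absorbed = 64.06 - 27.07 = 36.99 g
WA% = 36.99 / 27.07 x 100 = 136.6%


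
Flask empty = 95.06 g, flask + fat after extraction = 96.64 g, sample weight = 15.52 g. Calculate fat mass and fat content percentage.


Fat mass = 96.64 - 95.06 = 1.58 g
Fat% = 1.58 / 15.52 x 100 = 10.2%


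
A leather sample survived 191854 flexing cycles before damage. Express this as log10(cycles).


log10(191854) = 5.28


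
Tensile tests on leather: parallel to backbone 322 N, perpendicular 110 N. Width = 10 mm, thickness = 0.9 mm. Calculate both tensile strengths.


Parallel = 35.78 N/mm^2
Perpendicular = 12.22 N/mm^2


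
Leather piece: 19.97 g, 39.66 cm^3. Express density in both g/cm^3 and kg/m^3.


0.504 g/cm^3
504 kg/m^3


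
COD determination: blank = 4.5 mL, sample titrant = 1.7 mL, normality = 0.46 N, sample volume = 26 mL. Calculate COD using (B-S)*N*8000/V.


396.3 mg/L


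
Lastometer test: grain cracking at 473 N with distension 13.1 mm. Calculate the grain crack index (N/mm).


36.1 N/mm

Grain crack index = force / distension
Index = 473 / 13.1 = 36.1 N/mm


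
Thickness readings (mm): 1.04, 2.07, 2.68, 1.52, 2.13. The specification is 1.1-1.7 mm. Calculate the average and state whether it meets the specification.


Average = 1.89 mm
Within specification: No

Sum = 9.44
Average = 9.44 / 5 = 1.89 mm
Specification range: 1.1 to 1.7 mm
Within spec: No


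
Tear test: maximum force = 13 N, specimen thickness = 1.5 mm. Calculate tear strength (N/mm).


8.7 N/mm


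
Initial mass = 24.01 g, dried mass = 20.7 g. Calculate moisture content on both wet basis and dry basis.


Moisture lost = 24.01 - 20.7 = 3.31 g
Wet basis MC = 3.31 / 24.01 x 100 = 13.8%
Dry basis MC = 3.31 / 20.7 x 100 = 16.0%


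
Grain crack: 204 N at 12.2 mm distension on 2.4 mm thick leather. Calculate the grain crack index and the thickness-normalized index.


Crack index = 204 / 12.2 = 16.7 N/mm
Normalized = 16.7 / 2.4 = 7.0 N/mm per mm


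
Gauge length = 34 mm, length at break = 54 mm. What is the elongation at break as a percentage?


Extension = 54 - 34 = 20 mm
Elongation = 20 / 34 x 100 = 58.8%


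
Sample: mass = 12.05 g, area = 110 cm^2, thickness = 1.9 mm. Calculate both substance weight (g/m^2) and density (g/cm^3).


SW = 12.05 / 110 x 10000 = 1095.5 g/m^2
Volume = 110 x 1.9 / 10 = 20.90 cm^3
Density = 12.05 / 20.90 = 0.577 g/cm^3


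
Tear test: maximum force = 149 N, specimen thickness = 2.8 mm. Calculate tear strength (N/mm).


53.2 N/mm

Tear strength = force / thickness
Tear = 149 / 2.8 = 53.2 N/mm


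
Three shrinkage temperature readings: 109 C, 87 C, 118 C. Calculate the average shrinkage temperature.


104.7 C

Average = (109 + 87 + 118) / 3
Average = 314 / 3 = 104.7 C


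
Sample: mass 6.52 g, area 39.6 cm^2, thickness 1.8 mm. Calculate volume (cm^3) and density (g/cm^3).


Volume = 7.128 cm^3
Density = 0.915 g/cm^3


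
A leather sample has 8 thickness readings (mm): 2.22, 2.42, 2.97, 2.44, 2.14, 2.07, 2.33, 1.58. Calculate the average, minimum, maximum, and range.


Average = 2.27 mm
Min = 1.58 mm
Max = 2.97 mm
Range = 1.39 mm


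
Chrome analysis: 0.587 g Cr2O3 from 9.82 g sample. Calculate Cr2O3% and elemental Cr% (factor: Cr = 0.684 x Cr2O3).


Cr2O3 = 5.98%
Cr = 4.09%

Cr2O3% = 0.587 / 9.82 x 100 = 5.98%
Cr% = 5.98 x 0.684 = 4.09%


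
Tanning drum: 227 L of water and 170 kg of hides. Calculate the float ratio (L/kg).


1.3

Float ratio = water / hide weight
Ratio = 227 / 170 = 1.3


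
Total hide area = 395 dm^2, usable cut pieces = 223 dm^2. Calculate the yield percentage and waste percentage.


Yield = 56.5%
Waste = 43.5%

Yield = 223 / 395 x 100 = 56.5%
Waste = 395 - 223 = 172 dm^2
Waste% = 100 - 56.5 = 43.5%


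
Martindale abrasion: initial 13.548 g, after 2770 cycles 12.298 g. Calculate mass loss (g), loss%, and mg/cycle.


Loss = 13.548 - 12.298 = 1.250 g
Loss% = 1.250 / 13.548 x 100 = 9.23%
Rate = 1.250 / 2770 x 1000 = 0.451 mg/cycle


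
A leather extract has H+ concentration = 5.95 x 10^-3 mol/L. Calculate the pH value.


pH = 2.23


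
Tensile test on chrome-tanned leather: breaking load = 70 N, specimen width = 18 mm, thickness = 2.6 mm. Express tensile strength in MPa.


1.50 MPa

Cross-section = 18 x 2.6 = 46.8 mm^2
TS = 70 / 46.8 = 1.50 MPa
(1 N/mm^2 = 1 MPa)


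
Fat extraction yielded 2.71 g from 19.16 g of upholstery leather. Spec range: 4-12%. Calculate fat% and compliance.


Fat content = 14.1%
Compliant: No


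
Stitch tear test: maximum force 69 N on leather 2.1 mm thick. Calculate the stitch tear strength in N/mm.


32.9 N/mm

Stitch tear strength = force / thickness
STS = 69 / 2.1 = 32.9 N/mm


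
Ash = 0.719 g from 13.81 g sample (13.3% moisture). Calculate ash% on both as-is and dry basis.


As-is ash = 5.21%
Dry-basis ash = 6.01%

As-is ash% = 0.719 / 13.81 x 100 = 5.21%
Dry mass = 13.81 x (100 - 13.3) / 100 = 11.97327 g
Dry-basis ash% = 0.719 / 11.97327 x 100 = 6.01%


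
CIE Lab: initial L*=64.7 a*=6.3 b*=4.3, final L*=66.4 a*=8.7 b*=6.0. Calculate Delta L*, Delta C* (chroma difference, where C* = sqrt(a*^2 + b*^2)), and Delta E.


Delta L* = 1.7
Delta C* = 2.94
Delta E = 3.40

Delta L* = 66.4 - 64.7 = 1.7
C1* = sqrt((6.3)^2 + (4.3)^2) = 7.628
C2* = sqrt((8.7)^2 + (6.0)^2) = 10.568
Delta C* = 10.568 - 7.628 = 2.94
Delta E = sqrt((1.7)^2 + (2.4)^2 + (1.7)^2) = 3.40


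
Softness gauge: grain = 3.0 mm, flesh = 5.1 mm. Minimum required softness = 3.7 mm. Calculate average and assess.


Average softness = 4.05 mm
Meets requirement: Yes


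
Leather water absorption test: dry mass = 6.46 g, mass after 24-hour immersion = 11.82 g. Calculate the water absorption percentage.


Water absorbed = 11.82 - 6.46 = 5.36 g
WA% = 5.36 / 6.46 x 100 = 83.0%


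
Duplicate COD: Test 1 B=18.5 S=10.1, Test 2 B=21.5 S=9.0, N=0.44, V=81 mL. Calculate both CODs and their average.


COD1 = 365.0 mg/L
COD2 = 543.2 mg/L
Average = 454.1 mg/L


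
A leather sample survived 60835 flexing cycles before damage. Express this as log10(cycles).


4.78

log10(60835) = 4.78


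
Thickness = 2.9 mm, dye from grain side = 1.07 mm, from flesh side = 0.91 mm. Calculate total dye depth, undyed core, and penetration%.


Total dyed = 1.07 + 0.91 = 1.98 mm
Undyed core = 2.9 - 1.98 = 0.92 mm
Penetration = 1.98 / 2.9 x 100 = 68.3%


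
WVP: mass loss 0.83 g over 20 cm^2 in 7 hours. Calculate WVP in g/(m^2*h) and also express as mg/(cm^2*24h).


WVP = 0.83 / (20 x 7) x 10000 = 59.29 g/(m^2*h)
Mass loss in mg = 0.83 x 1000 = 830 mg
Per cm^2 per 24h in mg: 830 x 24 / (20 x 7) = 19920 / 140 = 142.29 mg/(cm^2*24h)


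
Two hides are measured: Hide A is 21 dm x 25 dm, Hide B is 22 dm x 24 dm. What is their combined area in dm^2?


Hide A area = 21 x 25 = 525 dm^2
Hide B area = 22 x 24 = 528 dm^2
Total = 525 + 528 = 1053 dm^2


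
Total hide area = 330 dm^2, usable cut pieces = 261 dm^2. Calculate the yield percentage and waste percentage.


Yield = 79.1%
Waste = 20.9%

Yield = 261 / 330 x 100 = 79.1%
Waste = 330 - 261 = 69 dm^2
Waste% = 100 - 79.1 = 20.9%


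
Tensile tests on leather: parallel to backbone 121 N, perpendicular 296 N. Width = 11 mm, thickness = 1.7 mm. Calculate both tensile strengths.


Area = 11 x 1.7 = 18.7 mm^2
TS (parallel) = 121 / 18.7 = 6.47 N/mm^2
TS (perpendicular) = 296 / 18.7 = 15.83 N/mm^2


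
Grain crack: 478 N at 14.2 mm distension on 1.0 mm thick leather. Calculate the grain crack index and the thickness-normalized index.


Crack index = 33.7 N/mm
Normalized index = 33.7 N/mm per mm

Crack index = 478 / 14.2 = 33.7 N/mm
Normalized = 33.7 / 1.0 = 33.7 N/mm per mm


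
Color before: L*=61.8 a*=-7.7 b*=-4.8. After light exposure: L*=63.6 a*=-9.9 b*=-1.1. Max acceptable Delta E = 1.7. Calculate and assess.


Delta E = 4.67
Passes: No

dL = 1.8, da = -2.2, db = 3.7
dE = sqrt((1.8)^2 + (-2.2)^2 + (3.7)^2) = 4.67
Max = 1.7
Passes: No


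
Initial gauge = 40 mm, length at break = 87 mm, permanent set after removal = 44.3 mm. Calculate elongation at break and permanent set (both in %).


Elongation at break = 117.5%
Permanent set = 10.8%

Elongation at break = (87 - 40) / 40 x 100 = 117.5%
Permanent set = (44.3 - 40) / 40 x 100 = 10.8%


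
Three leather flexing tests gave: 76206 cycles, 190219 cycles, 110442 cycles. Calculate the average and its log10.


Average = 125622 cycles
log10 = 5.10

Average = (76206 + 190219 + 110442) / 3 = 125622 cycles
log10(125622) = 5.10


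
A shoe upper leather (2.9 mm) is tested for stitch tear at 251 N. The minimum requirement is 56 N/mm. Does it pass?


STS = 86.6 N/mm
Passes: Yes


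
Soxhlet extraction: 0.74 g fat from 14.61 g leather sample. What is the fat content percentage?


Fat content = 0.74 / 14.61 x 100
Fat = 5.1%


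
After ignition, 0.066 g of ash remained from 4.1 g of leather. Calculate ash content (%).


1.61%


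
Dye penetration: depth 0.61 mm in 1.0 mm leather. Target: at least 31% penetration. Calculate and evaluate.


Penetration = 61.0%
Meets target: Yes

Penetration = 0.61 / 1.0 x 100 = 61.0%
Target: 31%
Meets target: Yes


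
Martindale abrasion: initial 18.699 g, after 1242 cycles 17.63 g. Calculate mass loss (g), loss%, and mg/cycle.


Mass loss = 1.069 g
Loss = 5.72%
Rate = 0.861 mg/cycle

Loss = 18.699 - 17.63 = 1.069 g
Loss% = 1.069 / 18.699 x 100 = 5.72%
Rate = 1.069 / 1242 x 1000 = 0.861 mg/cycle


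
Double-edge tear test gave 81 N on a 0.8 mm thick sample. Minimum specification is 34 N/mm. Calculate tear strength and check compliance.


Tear strength = 101.3 N/mm
Compliant: Yes

Tear strength = 81 / 0.8 = 101.3 N/mm
Required minimum = 34 N/mm
Compliant: Yes


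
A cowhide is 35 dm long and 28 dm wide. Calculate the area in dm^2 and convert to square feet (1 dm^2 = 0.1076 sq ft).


Area = 35 x 28 = 980 dm^2
Conversion: 980 x 0.1076 = 105.45 sq ft


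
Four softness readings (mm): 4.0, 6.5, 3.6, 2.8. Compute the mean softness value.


4.23 mm

Sum = 4.0 + 6.5 + 3.6 + 2.8
Mean = 16.9 / 4 = 4.23 mm


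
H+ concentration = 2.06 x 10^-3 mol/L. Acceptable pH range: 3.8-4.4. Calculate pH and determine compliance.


pH = 2.69
Compliant: No

pH = -log10(2.06 x 10^-3) = 2.69
Range: 3.8 to 4.4
Compliant: No


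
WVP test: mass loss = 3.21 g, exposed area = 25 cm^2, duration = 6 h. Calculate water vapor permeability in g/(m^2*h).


WVP = mass_loss / (area x time) x 10000
WVP = 3.21 / (25 x 6) x 10000
WVP = 3.21 / 150 x 10000 = 214.00 g/(m^2*h)


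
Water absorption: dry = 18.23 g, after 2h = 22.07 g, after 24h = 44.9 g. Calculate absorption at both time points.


2h absorption = 21.1%
24h absorption = 146.3%

WA (2h) = (22.07 - 18.23) / 18.23 x 100 = 21.1%
WA (24h) = (44.9 - 18.23) / 18.23 x 100 = 146.3%


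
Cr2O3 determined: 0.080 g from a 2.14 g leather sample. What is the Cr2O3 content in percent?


3.74%

Cr2O3% = 0.080 / 2.14 x 100
Cr2O3% = 3.74%


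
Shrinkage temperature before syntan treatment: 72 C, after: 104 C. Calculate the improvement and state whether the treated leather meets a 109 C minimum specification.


Improvement = 104 - 72 = 32 C
Spec check: 104 C >= 109 C? No


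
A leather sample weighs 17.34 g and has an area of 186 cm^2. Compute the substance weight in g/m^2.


Substance weight = mass / area x 10000
SW = 17.34 / 186 x 10000
SW = 932.3 g/m^2


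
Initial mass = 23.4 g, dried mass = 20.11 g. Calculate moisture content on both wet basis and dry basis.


Wet basis = 14.1%
Dry basis = 16.4%

Moisture lost = 23.4 - 20.11 = 3.29 g
Wet basis MC = 3.29 / 23.4 x 100 = 14.1%
Dry basis MC = 3.29 / 20.11 x 100 = 16.4%


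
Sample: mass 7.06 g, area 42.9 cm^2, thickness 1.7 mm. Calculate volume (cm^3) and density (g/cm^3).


Thickness in cm = 1.7 / 10 = 0.17 cm
Volume = 42.9 x 0.17 = 7.293 cm^3
Density = 7.06 / 7.293 = 0.968 g/cm^3


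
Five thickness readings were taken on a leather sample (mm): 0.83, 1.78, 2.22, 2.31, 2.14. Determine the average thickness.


Sum = 0.83 + 1.78 + 2.22 + 2.31 + 2.14 = 9.28
Average = 9.28 / 5 = 1.86 mm


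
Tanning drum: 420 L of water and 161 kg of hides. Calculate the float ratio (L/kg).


2.6


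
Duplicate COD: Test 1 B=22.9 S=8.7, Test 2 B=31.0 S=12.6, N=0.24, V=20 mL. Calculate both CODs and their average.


COD1 = 1363.2 mg/L
COD2 = 1766.4 mg/L
Average = 1564.8 mg/L


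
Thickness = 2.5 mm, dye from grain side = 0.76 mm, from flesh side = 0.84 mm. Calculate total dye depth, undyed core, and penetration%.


Total dyed = 1.60 mm
Undyed core = 0.90 mm
Penetration = 64.0%


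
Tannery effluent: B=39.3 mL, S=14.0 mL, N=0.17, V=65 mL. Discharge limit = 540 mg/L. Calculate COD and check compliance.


COD = (39.3 - 14.0) x 0.17 x 8000 / 65 = 529.4 mg/L
Limit: 540 mg/L
Compliant: Yes


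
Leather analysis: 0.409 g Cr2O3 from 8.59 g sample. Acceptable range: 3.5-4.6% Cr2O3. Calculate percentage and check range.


Cr2O3% = 0.409 / 8.59 x 100 = 4.76%
Acceptable range: 3.5 to 4.6%
Within range: No


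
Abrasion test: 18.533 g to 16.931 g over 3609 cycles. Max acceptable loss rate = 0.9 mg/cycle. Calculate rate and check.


Rate = 0.444 mg/cycle
Passes: Yes


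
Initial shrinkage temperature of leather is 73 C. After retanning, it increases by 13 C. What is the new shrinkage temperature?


86 C

New Ts = 73 + 13 = 86 C


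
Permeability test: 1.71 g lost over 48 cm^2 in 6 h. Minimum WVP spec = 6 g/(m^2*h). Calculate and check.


WVP = 59.38 g/(m^2*h)
Meets specification: Yes

WVP = 1.71 / (48 x 6) x 10000 = 59.38 g/(m^2*h)
Minimum: 6 g/(m^2*h)
Meets spec: Yes


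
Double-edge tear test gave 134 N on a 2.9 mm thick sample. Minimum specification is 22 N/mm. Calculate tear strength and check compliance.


Tear strength = 134 / 2.9 = 46.2 N/mm
Required minimum = 22 N/mm
Compliant: Yes


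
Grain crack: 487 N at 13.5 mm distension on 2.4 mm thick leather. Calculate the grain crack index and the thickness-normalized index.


Crack index = 36.1 N/mm
Normalized index = 15.0 N/mm per mm


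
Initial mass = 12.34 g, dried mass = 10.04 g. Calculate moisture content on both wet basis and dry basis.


Wet basis = 18.6%
Dry basis = 22.9%

Moisture lost = 12.34 - 10.04 = 2.30 g
Wet basis MC = 2.30 / 12.34 x 100 = 18.6%
Dry basis MC = 2.30 / 10.04 x 100 = 22.9%


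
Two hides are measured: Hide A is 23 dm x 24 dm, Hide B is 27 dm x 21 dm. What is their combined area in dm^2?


Hide A area = 23 x 24 = 552 dm^2
Hide B area = 27 x 21 = 567 dm^2
Total = 552 + 567 = 1119 dm^2


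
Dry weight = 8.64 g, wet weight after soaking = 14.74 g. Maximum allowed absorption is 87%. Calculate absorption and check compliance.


Absorption = 70.6%
Compliant: Yes

WA = (14.74 - 8.64) / 8.64 x 100 = 70.6%
Maximum allowed: 87%
Compliant: Yes


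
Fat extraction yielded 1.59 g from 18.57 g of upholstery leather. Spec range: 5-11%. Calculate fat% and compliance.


Fat% = 1.59 / 18.57 x 100 = 8.6%
Spec range: 5-11%
Compliant: Yes


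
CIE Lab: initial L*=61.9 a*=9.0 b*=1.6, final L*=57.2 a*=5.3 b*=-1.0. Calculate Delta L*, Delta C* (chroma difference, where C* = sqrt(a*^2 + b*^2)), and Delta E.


Delta L* = 57.2 - 61.9 = -4.7
C1* = sqrt((9.0)^2 + (1.6)^2) = 9.141
C2* = sqrt((5.3)^2 + (-1.0)^2) = 5.394
Delta C* = 5.394 - 9.141 = -3.75
Delta E = sqrt((-4.7)^2 + (-3.7)^2 + (-2.6)^2) = 6.52


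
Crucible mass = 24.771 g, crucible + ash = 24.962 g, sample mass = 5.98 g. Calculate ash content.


Ash mass = 24.962 - 24.771 = 0.191 g
Ash% = 0.191 / 5.98 x 100 = 3.19%


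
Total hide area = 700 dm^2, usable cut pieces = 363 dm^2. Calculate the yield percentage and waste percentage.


Yield = 363 / 700 x 100 = 51.9%
Waste = 700 - 363 = 337 dm^2
Waste% = 100 - 51.9 = 48.1%


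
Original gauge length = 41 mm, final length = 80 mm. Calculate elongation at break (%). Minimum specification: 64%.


Extension = 80 - 41 = 39 mm
Elongation = 39 / 41 x 100 = 95.1%
Minimum required: 64%
Meets specification: Yes


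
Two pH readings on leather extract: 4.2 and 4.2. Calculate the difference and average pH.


Difference = |4.2 - 4.2| = 0.0
Average = (4.2 + 4.2) / 2 = 4.20


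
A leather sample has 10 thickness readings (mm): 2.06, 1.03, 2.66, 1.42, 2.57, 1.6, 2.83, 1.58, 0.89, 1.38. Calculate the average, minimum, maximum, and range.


Sum = 18.02
Average = 18.02 / 10 = 1.80 mm
Minimum = 0.89 mm
Maximum = 2.83 mm
Range = 2.83 - 0.89 = 1.94 mm


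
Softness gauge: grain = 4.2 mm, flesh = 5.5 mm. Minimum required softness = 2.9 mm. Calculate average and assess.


Average softness = 4.85 mm
Meets requirement: Yes


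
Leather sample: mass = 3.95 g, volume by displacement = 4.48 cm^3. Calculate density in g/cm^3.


Density = mass / volume
Density = 3.95 / 4.48 = 0.882 g/cm^3


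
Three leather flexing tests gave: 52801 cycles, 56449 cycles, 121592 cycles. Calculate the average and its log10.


Average = 76947 cycles
log10 = 4.89


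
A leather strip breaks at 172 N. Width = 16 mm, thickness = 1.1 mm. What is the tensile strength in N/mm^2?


Cross-sectional area = 16 x 1.1 = 17.6 mm^2
Tensile strength = 172 / 17.6 = 9.77 N/mm^2


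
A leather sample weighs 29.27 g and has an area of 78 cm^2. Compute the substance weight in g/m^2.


3752.6 g/m^2

Substance weight = mass / area x 10000
SW = 29.27 / 78 x 10000
SW = 3752.6 g/m^2


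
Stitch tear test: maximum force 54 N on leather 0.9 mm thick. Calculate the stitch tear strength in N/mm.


60.0 N/mm

Stitch tear strength = force / thickness
STS = 54 / 0.9 = 60.0 N/mm


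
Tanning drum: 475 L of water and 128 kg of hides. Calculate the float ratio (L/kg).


Float ratio = water / hide weight
Ratio = 475 / 128 = 3.7


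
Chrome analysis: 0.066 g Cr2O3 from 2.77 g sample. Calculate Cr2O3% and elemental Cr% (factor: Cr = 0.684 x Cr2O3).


Cr2O3% = 0.066 / 2.77 x 100 = 2.38%
Cr% = 2.38 x 0.684 = 1.63%


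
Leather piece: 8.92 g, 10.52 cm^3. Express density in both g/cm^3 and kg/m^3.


0.848 g/cm^3
848 kg/m^3

Density = 8.92 / 10.52 = 0.848 g/cm^3
Convert: 0.848 x 1000 = 848 kg/m^3


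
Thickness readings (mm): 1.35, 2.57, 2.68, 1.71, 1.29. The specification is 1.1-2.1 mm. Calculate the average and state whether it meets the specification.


Average = 1.92 mm
Within specification: Yes

Sum = 9.60
Average = 9.60 / 5 = 1.92 mm
Specification range: 1.1 to 2.1 mm
Within spec: Yes


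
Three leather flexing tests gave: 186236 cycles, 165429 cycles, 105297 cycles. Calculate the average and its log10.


Average = 152321 cycles
log10 = 5.18


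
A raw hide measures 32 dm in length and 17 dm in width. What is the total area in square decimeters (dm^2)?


Area = length x width
Area = 32 x 17 = 544 dm^2


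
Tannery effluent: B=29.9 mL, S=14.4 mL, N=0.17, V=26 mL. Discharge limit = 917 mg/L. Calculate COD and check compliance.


COD = (29.9 - 14.4) x 0.17 x 8000 / 26 = 810.8 mg/L
Limit: 917 mg/L
Compliant: Yes


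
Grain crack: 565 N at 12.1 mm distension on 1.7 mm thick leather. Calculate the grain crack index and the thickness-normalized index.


Crack index = 565 / 12.1 = 46.7 N/mm
Normalized = 46.7 / 1.7 = 27.5 N/mm per mm


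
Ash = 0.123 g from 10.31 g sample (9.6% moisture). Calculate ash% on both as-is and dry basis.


As-is ash% = 0.123 / 10.31 x 100 = 1.19%
Dry mass = 10.31 x (100 - 9.6) / 100 = 9.32024 g
Dry-basis ash% = 0.123 / 9.32024 x 100 = 1.32%


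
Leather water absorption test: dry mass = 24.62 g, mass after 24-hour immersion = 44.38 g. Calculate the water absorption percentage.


80.3%


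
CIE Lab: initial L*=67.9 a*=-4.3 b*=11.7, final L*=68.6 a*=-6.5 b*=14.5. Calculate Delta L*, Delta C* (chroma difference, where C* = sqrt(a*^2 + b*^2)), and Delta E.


Delta L* = 68.6 - 67.9 = 0.7
C1* = sqrt((-4.3)^2 + (11.7)^2) = 12.465
C2* = sqrt((-6.5)^2 + (14.5)^2) = 15.890
Delta C* = 15.890 - 12.465 = 3.43
Delta E = sqrt((0.7)^2 + (-2.2)^2 + (2.8)^2) = 3.63


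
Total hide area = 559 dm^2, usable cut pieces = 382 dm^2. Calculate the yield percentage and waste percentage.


Yield = 68.3%
Waste = 31.7%


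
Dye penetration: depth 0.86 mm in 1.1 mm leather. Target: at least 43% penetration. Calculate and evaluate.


Penetration = 78.2%
Meets target: Yes


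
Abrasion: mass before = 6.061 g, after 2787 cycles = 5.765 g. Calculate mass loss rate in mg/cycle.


0.106 mg/cycle

Mass loss = 6.061 - 5.765 = 0.296 g
Rate = 0.296 / 2787 x 1000 = 0.106 mg/cycle


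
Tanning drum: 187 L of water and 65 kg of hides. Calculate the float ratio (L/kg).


2.9

Float ratio = water / hide weight
Ratio = 187 / 65 = 2.9


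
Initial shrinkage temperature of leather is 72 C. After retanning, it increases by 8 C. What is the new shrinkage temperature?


80 C


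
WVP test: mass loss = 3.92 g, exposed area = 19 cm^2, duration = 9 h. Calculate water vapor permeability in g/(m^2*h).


229.24 g/(m^2*h)


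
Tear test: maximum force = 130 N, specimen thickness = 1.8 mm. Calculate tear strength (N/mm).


Tear strength = force / thickness
Tear = 130 / 1.8 = 72.2 N/mm


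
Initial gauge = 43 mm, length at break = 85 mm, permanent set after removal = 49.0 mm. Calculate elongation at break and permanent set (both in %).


Elongation at break = 97.7%
Permanent set = 14.0%


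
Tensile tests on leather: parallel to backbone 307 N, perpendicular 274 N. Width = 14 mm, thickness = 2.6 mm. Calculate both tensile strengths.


Area = 14 x 2.6 = 36.4 mm^2
TS (parallel) = 307 / 36.4 = 8.43 N/mm^2
TS (perpendicular) = 274 / 36.4 = 7.53 N/mm^2


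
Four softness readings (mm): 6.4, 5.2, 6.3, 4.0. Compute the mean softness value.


Sum = 6.4 + 5.2 + 6.3 + 4.0
Mean = 21.9 / 4 = 5.48 mm


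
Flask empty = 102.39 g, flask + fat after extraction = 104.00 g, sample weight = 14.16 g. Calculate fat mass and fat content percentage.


Fat mass = 1.61 g
Fat content = 11.4%


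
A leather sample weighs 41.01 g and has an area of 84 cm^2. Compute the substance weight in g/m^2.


Substance weight = mass / area x 10000
SW = 41.01 / 84 x 10000
SW = 4882.1 g/m^2


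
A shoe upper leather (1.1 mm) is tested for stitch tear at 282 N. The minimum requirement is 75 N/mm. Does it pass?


STS = 256.4 N/mm
Passes: Yes

STS = 282 / 1.1 = 256.4 N/mm
Minimum required: 75 N/mm
Passes: Yes


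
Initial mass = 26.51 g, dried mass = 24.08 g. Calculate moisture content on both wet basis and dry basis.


Moisture lost = 26.51 - 24.08 = 2.43 g
Wet basis MC = 2.43 / 26.51 x 100 = 9.2%
Dry basis MC = 2.43 / 24.08 x 100 = 10.1%


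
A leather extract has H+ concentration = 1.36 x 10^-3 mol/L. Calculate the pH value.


pH = 2.87

pH = -log10[H+]
pH = -log10(1.36 x 10^-3) = 2.87


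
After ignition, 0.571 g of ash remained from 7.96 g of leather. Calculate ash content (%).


Ash% = 0.571 / 7.96 x 100
Ash% = 7.17%


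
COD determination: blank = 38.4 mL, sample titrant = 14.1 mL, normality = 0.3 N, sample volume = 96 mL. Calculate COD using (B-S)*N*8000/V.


607.5 mg/L

COD = (38.4 - 14.1) x 0.3 x 8000 / 96
COD = 24.3 x 0.3 x 8000 / 96
COD = 607.5 mg/L


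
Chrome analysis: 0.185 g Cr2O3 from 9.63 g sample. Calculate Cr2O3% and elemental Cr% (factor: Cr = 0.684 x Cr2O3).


Cr2O3 = 1.92%
Cr = 1.31%

Cr2O3% = 0.185 / 9.63 x 100 = 1.92%
Cr% = 1.92 x 0.684 = 1.31%


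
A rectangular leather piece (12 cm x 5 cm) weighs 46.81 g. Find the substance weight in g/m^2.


7801.7 g/m^2

Area = 12 x 5 = 60 cm^2
SW = 46.81 / 60 x 10000 = 7801.7 g/m^2


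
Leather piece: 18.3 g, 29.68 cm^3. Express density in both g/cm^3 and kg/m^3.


Density = 18.3 / 29.68 = 0.617 g/cm^3
Convert: 0.617 x 1000 = 617 kg/m^3


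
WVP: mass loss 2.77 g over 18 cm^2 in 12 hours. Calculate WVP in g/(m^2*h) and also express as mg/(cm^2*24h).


WVP = 128.24 g/(m^2*h)
Daily rate = 307.78 mg/(cm^2*24h)


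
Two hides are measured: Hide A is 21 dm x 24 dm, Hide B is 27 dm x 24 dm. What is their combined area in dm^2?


1152 dm^2

Hide A area = 21 x 24 = 504 dm^2
Hide B area = 27 x 24 = 648 dm^2
Total = 504 + 648 = 1152 dm^2


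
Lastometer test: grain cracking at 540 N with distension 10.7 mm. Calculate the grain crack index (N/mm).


50.5 N/mm

Grain crack index = force / distension
Index = 540 / 10.7 = 50.5 N/mm


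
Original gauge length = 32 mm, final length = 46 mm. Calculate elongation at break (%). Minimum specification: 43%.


Elongation = 43.8%
Meets spec: Yes

Extension = 46 - 32 = 14 mm
Elongation = 14 / 32 x 100 = 43.8%
Minimum required: 43%
Meets specification: Yes


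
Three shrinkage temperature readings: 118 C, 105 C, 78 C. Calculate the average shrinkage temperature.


100.3 C


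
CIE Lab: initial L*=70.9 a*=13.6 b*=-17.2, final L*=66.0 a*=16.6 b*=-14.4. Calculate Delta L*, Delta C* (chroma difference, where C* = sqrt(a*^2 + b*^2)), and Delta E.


Delta L* = -4.9
Delta C* = 0.05
Delta E = 6.39

Delta L* = 66.0 - 70.9 = -4.9
C1* = sqrt((13.6)^2 + (-17.2)^2) = 21.927
C2* = sqrt((16.6)^2 + (-14.4)^2) = 21.975
Delta C* = 21.975 - 21.927 = 0.05
Delta E = sqrt((-4.9)^2 + (3.0)^2 + (2.8)^2) = 6.39


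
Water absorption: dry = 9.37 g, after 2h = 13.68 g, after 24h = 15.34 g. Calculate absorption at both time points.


WA (2h) = (13.68 - 9.37) / 9.37 x 100 = 46.0%
WA (24h) = (15.34 - 9.37) / 9.37 x 100 = 63.7%


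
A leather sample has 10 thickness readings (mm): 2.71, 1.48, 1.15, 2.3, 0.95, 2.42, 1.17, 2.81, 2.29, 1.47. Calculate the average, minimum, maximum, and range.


Average = 1.88 mm
Min = 0.95 mm
Max = 2.81 mm
Range = 1.86 mm


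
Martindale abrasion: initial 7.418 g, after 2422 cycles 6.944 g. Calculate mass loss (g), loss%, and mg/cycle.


Mass loss = 0.474 g
Loss = 6.39%
Rate = 0.196 mg/cycle


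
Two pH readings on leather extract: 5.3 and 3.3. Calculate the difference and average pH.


Difference = 2.0
Average pH = 4.30

Difference = |5.3 - 3.3| = 2.0
Average = (5.3 + 3.3) / 2 = 4.30


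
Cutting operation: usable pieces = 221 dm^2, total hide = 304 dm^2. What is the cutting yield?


72.7%


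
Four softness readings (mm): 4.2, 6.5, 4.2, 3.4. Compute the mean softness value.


4.58 mm

Sum = 4.2 + 6.5 + 4.2 + 3.4
Mean = 18.3 / 4 = 4.58 mm


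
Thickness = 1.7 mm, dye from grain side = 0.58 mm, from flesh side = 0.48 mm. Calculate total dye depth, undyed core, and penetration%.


Total dyed = 1.06 mm
Undyed core = 0.64 mm
Penetration = 62.4%

Total dyed = 0.58 + 0.48 = 1.06 mm
Undyed core = 1.7 - 1.06 = 0.64 mm
Penetration = 1.06 / 1.7 x 100 = 62.4%


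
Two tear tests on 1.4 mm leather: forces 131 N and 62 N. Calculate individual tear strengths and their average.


Tear 1 = 131 / 1.4 = 93.6 N/mm
Tear 2 = 62 / 1.4 = 44.3 N/mm
Average = (93.6 + 44.3) / 2 = 69.0 N/mm


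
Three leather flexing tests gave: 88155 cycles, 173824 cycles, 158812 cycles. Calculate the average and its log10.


Average = 140264 cycles
log10 = 5.15


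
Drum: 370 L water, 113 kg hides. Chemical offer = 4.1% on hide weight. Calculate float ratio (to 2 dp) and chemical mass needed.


Float ratio = 3.27
Chemical needed = 4.633 kg

Float ratio = 370 / 113 = 3.27
Chemical = 113 x 4.1 / 100 = 4.633 kg


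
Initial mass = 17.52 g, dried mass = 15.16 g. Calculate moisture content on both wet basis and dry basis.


Moisture lost = 17.52 - 15.16 = 2.36 g
Wet basis MC = 2.36 / 17.52 x 100 = 13.5%
Dry basis MC = 2.36 / 15.16 x 100 = 15.6%


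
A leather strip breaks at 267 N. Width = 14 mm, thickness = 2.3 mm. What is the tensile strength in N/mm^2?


Cross-sectional area = 14 x 2.3 = 32.2 mm^2
Tensile strength = 267 / 32.2 = 8.29 N/mm^2


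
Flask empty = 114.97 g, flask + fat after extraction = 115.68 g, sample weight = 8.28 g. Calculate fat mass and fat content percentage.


Fat mass = 115.68 - 114.97 = 0.71 g
Fat% = 0.71 / 8.28 x 100 = 8.6%


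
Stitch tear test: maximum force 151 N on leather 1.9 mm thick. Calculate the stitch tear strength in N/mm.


79.5 N/mm

Stitch tear strength = force / thickness
STS = 151 / 1.9 = 79.5 N/mm


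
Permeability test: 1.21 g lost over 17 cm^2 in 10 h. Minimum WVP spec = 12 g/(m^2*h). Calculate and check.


WVP = 1.21 / (17 x 10) x 10000 = 71.18 g/(m^2*h)
Minimum: 12 g/(m^2*h)
Meets spec: Yes


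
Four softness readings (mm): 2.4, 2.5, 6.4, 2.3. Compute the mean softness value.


3.40 mm


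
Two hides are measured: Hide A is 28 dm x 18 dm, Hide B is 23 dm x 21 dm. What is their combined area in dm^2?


Hide A area = 28 x 18 = 504 dm^2
Hide B area = 23 x 21 = 483 dm^2
Total = 504 + 483 = 987 dm^2


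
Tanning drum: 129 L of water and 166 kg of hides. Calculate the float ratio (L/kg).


Float ratio = water / hide weight
Ratio = 129 / 166 = 0.8


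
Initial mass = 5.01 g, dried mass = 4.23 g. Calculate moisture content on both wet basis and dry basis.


Wet basis = 15.6%
Dry basis = 18.4%


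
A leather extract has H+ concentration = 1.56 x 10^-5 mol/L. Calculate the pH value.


pH = 4.81

pH = -log10[H+]
pH = -log10(1.56 x 10^-5) = 4.81


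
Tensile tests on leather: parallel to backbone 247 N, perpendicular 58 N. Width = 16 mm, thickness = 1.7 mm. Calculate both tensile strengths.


Parallel = 9.08 N/mm^2
Perpendicular = 2.13 N/mm^2

Area = 16 x 1.7 = 27.2 mm^2
TS (parallel) = 247 / 27.2 = 9.08 N/mm^2
TS (perpendicular) = 58 / 27.2 = 2.13 N/mm^2


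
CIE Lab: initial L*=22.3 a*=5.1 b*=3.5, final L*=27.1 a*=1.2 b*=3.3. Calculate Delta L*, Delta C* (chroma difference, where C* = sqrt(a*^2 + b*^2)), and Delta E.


Delta L* = 27.1 - 22.3 = 4.8
C1* = sqrt((5.1)^2 + (3.5)^2) = 6.185
C2* = sqrt((1.2)^2 + (3.3)^2) = 3.511
Delta C* = 3.511 - 6.185 = -2.67
Delta E = sqrt((4.8)^2 + (-3.9)^2 + (-0.2)^2) = 6.19


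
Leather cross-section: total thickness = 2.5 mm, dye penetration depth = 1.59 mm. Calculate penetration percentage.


63.6%

Penetration% = 1.59 / 2.5 x 100
Penetration = 63.6%


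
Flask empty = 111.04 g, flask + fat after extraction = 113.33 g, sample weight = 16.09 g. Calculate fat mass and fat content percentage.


Fat mass = 2.29 g
Fat content = 14.2%

Fat mass = 113.33 - 111.04 = 2.29 g
Fat% = 2.29 / 16.09 x 100 = 14.2%


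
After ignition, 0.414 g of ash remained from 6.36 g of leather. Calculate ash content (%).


Ash% = 0.414 / 6.36 x 100
Ash% = 6.51%


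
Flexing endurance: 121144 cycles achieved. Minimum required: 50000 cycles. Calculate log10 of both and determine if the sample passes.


log10(121144) = 5.08
log10(50000) = 4.70
Passes: Yes


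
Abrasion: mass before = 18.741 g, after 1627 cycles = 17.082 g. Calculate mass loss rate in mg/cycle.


1.020 mg/cycle


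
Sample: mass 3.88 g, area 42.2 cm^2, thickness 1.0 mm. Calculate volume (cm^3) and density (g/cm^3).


Volume = 4.220 cm^3
Density = 0.919 g/cm^3


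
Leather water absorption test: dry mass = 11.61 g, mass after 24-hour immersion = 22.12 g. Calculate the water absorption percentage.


Water absorbed = 22.12 - 11.61 = 10.51 g
WA% = 10.51 / 11.61 x 100 = 90.5%


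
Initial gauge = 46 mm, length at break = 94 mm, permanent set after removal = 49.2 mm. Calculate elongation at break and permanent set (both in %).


Elongation at break = 104.3%
Permanent set = 7.0%


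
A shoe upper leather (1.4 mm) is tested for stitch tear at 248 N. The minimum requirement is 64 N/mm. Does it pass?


STS = 177.1 N/mm
Passes: Yes

STS = 248 / 1.4 = 177.1 N/mm
Minimum required: 64 N/mm
Passes: Yes


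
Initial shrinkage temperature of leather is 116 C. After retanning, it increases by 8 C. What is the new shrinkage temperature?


124 C


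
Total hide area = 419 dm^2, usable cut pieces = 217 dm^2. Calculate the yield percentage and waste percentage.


Yield = 217 / 419 x 100 = 51.8%
Waste = 419 - 217 = 202 dm^2
Waste% = 100 - 51.8 = 48.2%


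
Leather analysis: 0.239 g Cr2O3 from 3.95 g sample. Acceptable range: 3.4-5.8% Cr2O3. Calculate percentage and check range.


Cr2O3 = 6.05%
Within range: No

Cr2O3% = 0.239 / 3.95 x 100 = 6.05%
Acceptable range: 3.4 to 5.8%
Within range: No


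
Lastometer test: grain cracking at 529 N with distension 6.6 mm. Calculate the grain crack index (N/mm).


Grain crack index = force / distension
Index = 529 / 6.6 = 80.2 N/mm


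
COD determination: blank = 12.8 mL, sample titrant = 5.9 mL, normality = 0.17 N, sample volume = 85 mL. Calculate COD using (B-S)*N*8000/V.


COD = (12.8 - 5.9) x 0.17 x 8000 / 85
COD = 6.9 x 0.17 x 8000 / 85
COD = 110.4 mg/L


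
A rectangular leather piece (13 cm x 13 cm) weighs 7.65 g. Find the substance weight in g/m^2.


Area = 13 x 13 = 169 cm^2
SW = 7.65 / 169 x 10000 = 452.7 g/m^2


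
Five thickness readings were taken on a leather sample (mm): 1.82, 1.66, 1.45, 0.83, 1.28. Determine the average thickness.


Sum = 1.82 + 1.66 + 1.45 + 0.83 + 1.28 = 7.04
Average = 7.04 / 5 = 1.41 mm


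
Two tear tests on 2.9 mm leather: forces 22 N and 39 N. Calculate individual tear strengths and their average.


Tear 1 = 22 / 2.9 = 7.6 N/mm
Tear 2 = 39 / 2.9 = 13.4 N/mm
Average = (7.6 + 13.4) / 2 = 10.5 N/mm


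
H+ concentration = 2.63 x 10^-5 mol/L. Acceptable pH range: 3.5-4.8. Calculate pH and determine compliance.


pH = 4.58
Compliant: Yes

pH = -log10(2.63 x 10^-5) = 4.58
Range: 3.5 to 4.8
Compliant: Yes


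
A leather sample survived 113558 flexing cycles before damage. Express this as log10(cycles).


log10(113558) = 5.06


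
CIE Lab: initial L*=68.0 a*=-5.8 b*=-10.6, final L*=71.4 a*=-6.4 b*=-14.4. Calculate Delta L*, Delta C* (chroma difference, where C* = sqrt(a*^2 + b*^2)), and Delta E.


Delta L* = 3.4
Delta C* = 3.68
Delta E = 5.13


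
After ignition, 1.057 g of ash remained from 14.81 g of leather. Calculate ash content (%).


Ash% = 1.057 / 14.81 x 100
Ash% = 7.14%


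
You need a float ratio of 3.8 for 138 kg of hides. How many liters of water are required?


Water = hide weight x target ratio
Water = 138 x 3.8 = 524.4 L


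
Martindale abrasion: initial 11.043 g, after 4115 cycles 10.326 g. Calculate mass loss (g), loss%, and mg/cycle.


Loss = 11.043 - 10.326 = 0.717 g
Loss% = 0.717 / 11.043 x 100 = 6.49%
Rate = 0.717 / 4115 x 1000 = 0.174 mg/cycle


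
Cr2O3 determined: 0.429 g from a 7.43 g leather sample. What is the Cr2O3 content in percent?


5.77%

Cr2O3% = 0.429 / 7.43 x 100
Cr2O3% = 5.77%


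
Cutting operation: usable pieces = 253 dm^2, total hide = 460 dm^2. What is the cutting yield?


Yield = usable / total x 100
Yield = 253 / 460 x 100 = 55.0%


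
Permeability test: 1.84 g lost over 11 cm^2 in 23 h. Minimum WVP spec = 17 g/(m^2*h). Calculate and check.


WVP = 72.73 g/(m^2*h)
Meets specification: Yes


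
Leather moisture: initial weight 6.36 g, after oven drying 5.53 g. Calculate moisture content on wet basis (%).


Moisture = 6.36 - 5.53 = 0.83 g
MC = 0.83 / 6.36 x 100 = 13.1%


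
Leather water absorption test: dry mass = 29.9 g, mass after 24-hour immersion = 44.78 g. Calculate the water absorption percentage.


49.8%


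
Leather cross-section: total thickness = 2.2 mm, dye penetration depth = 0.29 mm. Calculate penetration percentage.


13.2%

Penetration% = 0.29 / 2.2 x 100
Penetration = 13.2%
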